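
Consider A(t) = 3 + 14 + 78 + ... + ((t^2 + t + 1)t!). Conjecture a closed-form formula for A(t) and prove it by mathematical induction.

A(t) = (t + 1)(t + 1)! - 1

We claim A(t) = (t + 1)(t + 1)! - 1 for all t ≥ 1.
Base case (t = 1): A(1) = 3, and the closed form gives 3. They agree.
For the inductive step, assume it holds for an arbitrary j ≥ 1, so A(j) = (j + 1)(j + 1)! - 1.
Then A(j+1) = A(j) + ((j^2 + 3j + 3)(j + 1)!) = ((j + 1)(j + 1)! - 1) + ((j^2 + 3j + 3)(j + 1)!).
Simplifying, A(j+1) = ((j+1) + 1)((j+1) + 1)! - 1,
which is the closed form with t = j+1.
By the principle of mathematical induction, the result holds for all t ≥ 1.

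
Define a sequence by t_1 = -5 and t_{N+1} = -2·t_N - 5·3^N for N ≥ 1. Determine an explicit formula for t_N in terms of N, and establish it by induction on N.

Computing the first terms: t_1 = -5, t_2 = -5, t_3 = -35. This suggests t_N = (-2)^N - 3^N.
Base case (N = 1): the formula gives -5 = -5 = t_1.
Inductive step: suppose the statement holds for some k ≥ 1, so t_k = (-2)^k - 3^k.
Then t_{k+1} = -2·t_k - 5·3^k = -2·((-2)^k - 3^k) - 5·3^k = (-2)^(k + 1) - 3^(k + 1),
which is the claimed formula at N = k+1.
By induction, the statement is established for all N ≥ 1.

t_N = (-2)^N - 3^N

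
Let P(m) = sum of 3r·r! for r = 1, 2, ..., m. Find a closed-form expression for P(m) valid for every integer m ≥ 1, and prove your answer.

P(m) = (3m + 3)m! - 3

We claim P(m) = (3m + 3)m! - 3 for all m ≥ 1.
Base step (m = 1): P(1) = 3, and the closed form gives 3. They agree.
For the inductive step, assume it holds for an arbitrary r ≥ 1, so P(r) = (3r + 3)r! - 3.
Then P(r+1) = P(r) + (3(r + 1)(r + 1)!) = ((3r + 3)r! - 3) + (3(r + 1)(r + 1)!).
Simplifying, P(r+1) = (3(r+1) + 3)(r+1)! - 3,
which is the closed form with m = r+1.
By induction, the statement is established for all m ≥ 1.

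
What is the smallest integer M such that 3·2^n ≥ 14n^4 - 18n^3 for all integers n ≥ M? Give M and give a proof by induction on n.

At n = 19: 1572864 < 1701032, so the inequality fails and M ≥ 20. We prove 3·2^n ≥ 14n^4 - 18n^3 for all n ≥ 20.
When n = 20: 3·2^n = 3145728 and 14n^4 - 18n^3 = 2096000, so 3145728 ≥ 2096000.
Inductive step: suppose the statement holds for some i ≥ 20, so 3·2^i ≥ 14i^4 - 18i^3.
Then 3·2^(i + 1) = 2·(3·2^i) ≥ 2·(14i^4 - 18i^3).
Also, for i ≥ 20 we have 2·(14i^4 - 18i^3) ≥ 14(i+1)^4 - 18(i+1)^3, since 2·(14i^4 - 18i^3) − (14(i+1)^4 - 18(i+1)^3) = 14i^4 - 74i^3 - 30i^2 - 2i + 4, which is nonnegative for all i ≥ 20.
Combining, 3·2^(i + 1) ≥ 14(i+1)^4 - 18(i+1)^3.
By the principle of mathematical induction, the result holds for all n ≥ 20.
Hence the smallest such M is 20.

M = 20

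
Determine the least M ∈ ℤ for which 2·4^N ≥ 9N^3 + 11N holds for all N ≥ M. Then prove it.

M = 5

At N = 4: 512 < 620, so the inequality fails and M ≥ 5. We prove 2·4^N ≥ 9N^3 + 11N for all N ≥ 5.
Base step (N = 5): 2·4^N = 2048 and 9N^3 + 11N = 1180, so 2048 ≥ 1180.
Inductive step: suppose the statement holds for some r ≥ 5, so 2·4^r ≥ 9r^3 + 11r.
Then 2·4^(r + 1) = 4·(2·4^r) ≥ 4·(9r^3 + 11r).
Also, for r ≥ 5 we have 4·(9r^3 + 11r) ≥ 9(r+1)^3 + 11(r+1), since 4·(9r^3 + 11r) − (9(r+1)^3 + 11(r+1)) = 27r^3 - 27r^2 + 6r - 20, which is nonnegative for all r ≥ 5.
Combining, 2·4^(r + 1) ≥ 9(r+1)^3 + 11(r+1).
By induction, the statement is established for all N ≥ 5.
Hence the smallest such M is 5.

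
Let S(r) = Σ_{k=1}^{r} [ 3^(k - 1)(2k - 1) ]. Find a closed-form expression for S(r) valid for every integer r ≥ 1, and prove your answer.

We claim S(r) = 3^r(r - 1) + 1 for all r ≥ 1.
Base step (r = 1): S(1) = 1, and the closed form gives 1. They agree.
Suppose the result is true for r = k, so S(k) = 3^k(k - 1) + 1.
Then S(k+1) = S(k) + (3^k(2k + 1)) = (3^k(k - 1) + 1) + (3^k(2k + 1)).
Simplifying, S(k+1) = 3^(k + 1)k + 1 = 3^(k+1)((k+1) - 1) + 1,
which is the closed form with r = k+1.
By the principle of mathematical induction, the result holds for all r ≥ 1.

S(r) = 3^r(r - 1) + 1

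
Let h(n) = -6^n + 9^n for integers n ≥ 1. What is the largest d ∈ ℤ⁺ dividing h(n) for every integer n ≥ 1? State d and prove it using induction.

Computing the first values: h(1) = 3 and h(2) = 45; gcd(3, 45) = 3, so d ≤ 3.
We prove 3 | -6^n + 9^n for all n ≥ 1 by induction on n.
Base case (n = 1): h(1) = 3 = 3·(1), so 3 | h(1).
Inductive step: suppose the statement holds for some k ≥ 1, i.e. 3 | h(k). Then
9^{k+1} − 6^{k+1} = 9·9^k − 6·6^k = 9·(9^k − 6^k) + (3)·6^k. The first term is divisible by 3 by the inductive hypothesis, and the second term (3)·6^k is divisible by 3 since 3 | 3. Hence 3 | h(k+1).
This completes the induction.
Therefore the largest such d is 3.

d = 3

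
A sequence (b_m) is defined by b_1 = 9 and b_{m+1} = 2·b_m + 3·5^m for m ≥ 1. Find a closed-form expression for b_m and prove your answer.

b_m = 2^(m + 1) + 5^m

Computing the first terms: b_1 = 9, b_2 = 33, b_3 = 141. This suggests b_m = 2^(m + 1) + 5^m.
When m = 1: the formula gives 9 = 9 = b_1.
Inductive step: suppose the statement holds for some j ≥ 1, so b_j = 2^(j + 1) + 5^j.
Then b_{j+1} = 2·b_j + 3·5^j = 2·(2^(j + 1) + 5^j) + 3·5^j = 2^(j + 2) + 5^(j + 1) = 2^((j+1) + 1) + 5^(j+1),
which is the claimed formula at m = j+1.
By the principle of mathematical induction, the result holds for all m ≥ 1.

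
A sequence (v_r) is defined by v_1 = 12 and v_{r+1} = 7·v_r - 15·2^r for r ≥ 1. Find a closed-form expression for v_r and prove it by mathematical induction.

Computing the first terms: v_1 = 12, v_2 = 54, v_3 = 318. This suggests v_r = 3·2^r + 6·7^(r - 1).
When r = 1: the formula gives 12 = 12 = v_1.
For the inductive step, assume it holds for an arbitrary k ≥ 1, so v_k = 3·2^k + 6·7^(k - 1).
Then v_{k+1} = 7·v_k - 15·2^k = 7·(3·2^k + 6·7^(k - 1)) - 15·2^k = 3·2^(k + 1) + 6·7^k = 3·2^(k+1) + 6·7^((k+1) - 1),
which is the claimed formula at r = k+1.
By the principle of mathematical induction, the result holds for all r ≥ 1.

v_r = 3·2^r + 6·7^(r - 1)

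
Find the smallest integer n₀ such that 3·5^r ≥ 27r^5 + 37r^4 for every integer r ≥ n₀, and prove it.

At r = 7: 234375 < 542626, so the inequality fails and n₀ ≥ 8. We prove 3·5^r ≥ 27r^5 + 37r^4 for all r ≥ 8.
For the base case r = 8: 3·5^r = 1171875 and 27r^5 + 37r^4 = 1036288, so 1171875 ≥ 1036288.
Inductive step: suppose the statement holds for some j ≥ 8, so 3·5^j ≥ 27j^5 + 37j^4.
Then 3·5^(j + 1) = 5·(3·5^j) ≥ 5·(27j^5 + 37j^4).
Also, for j ≥ 8 we have 5·(27j^5 + 37j^4) ≥ 27(j+1)^5 + 37(j+1)^4, since 5·(27j^5 + 37j^4) − (27(j+1)^5 + 37(j+1)^4) = 108j^5 + 13j^4 - 418j^3 - 492j^2 - 283j - 64, which is nonnegative for all j ≥ 8.
Combining, 3·5^(j + 1) ≥ 27(j+1)^5 + 37(j+1)^4.
By the principle of mathematical induction, the result holds for all r ≥ 8.
Hence the smallest such n₀ is 8.

n₀ = 8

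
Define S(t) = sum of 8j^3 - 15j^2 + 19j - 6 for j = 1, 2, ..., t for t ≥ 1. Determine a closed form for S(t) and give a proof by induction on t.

S(t) = t(2t^3 - t^2 + 4t + 1)

We claim S(t) = t(2t^3 - t^2 + 4t + 1) for all t ≥ 1.
For the base case t = 1: S(1) = 6, and the closed form gives 6. They agree.
Inductive step: assume the claim holds for t = j, so S(j) = j(2j^3 - j^2 + 4j + 1).
Then S(j+1) = S(j) + (8j^3 + 9j^2 + 13j + 6) = (j(2j^3 - j^2 + 4j + 1)) + (8j^3 + 9j^2 + 13j + 6).
Simplifying, S(j+1) = (j + 1)(2j^3 + 5j^2 + 8j + 6) = (j+1)(2(j+1)^3 - (j+1)^2 + 4(j+1) + 1),
which is the closed form with t = j+1.
Hence, by induction on t, the claim holds for every t ≥ 1.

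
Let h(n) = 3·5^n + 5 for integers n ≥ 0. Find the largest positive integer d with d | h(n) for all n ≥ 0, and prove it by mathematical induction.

Computing the first values: h(0) = 8 and h(1) = 20; gcd(8, 20) = 4, so d ≤ 4.
We prove 4 | 3·5^n + 5 for all n ≥ 0 by induction on n.
Base case (n = 0): h(0) = 8 = 4·(2), so 4 | h(0).
Inductive step: suppose the statement holds for some k ≥ 0, i.e. 4 | h(k). Then
h(k+1) = 3·5^(k+1) + 5 = 5·(3·5^k + 5) - 20 = 5·h(k) - 20. The first term is divisible by 4 by the inductive hypothesis, and -20 is divisible by 4. Hence 4 | h(k+1).
By the principle of mathematical induction, the result holds for all n ≥ 0.
Therefore the largest such d is 4.

d = 4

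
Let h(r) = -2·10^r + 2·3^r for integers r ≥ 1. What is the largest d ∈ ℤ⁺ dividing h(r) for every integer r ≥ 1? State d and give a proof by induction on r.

d = 14

Computing the first values: h(1) = -14 and h(2) = -182; gcd(-14, -182) = 14, so d ≤ 14.
We prove 14 | -2·10^r + 2·3^r for all r ≥ 1 by induction on r.
Base case (r = 1): h(1) = -14 = 14·(-1), so 14 | h(1).
Inductive step: assume the claim holds for r = p, i.e. 14 | h(p). Then
h(p+1) − 10·h(p) = (-2·10^(p+1) + 2·3^(p+1)) − 10·(-2·10^p + 2·3^p) = (2)·3^p·(3 − 10) = (-14)·3^p. Since 14 | h(p) by the inductive hypothesis, 14 | 10·h(p); and 14 | -14 since -14 = 14·-1. Therefore 14 | h(p+1).
By the principle of mathematical induction, the result holds for all r ≥ 1.
Therefore the largest such d is 14.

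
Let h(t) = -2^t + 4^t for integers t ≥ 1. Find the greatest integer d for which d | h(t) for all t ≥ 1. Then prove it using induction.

Computing the first values: h(1) = 2 and h(2) = 12; gcd(2, 12) = 2, so d ≤ 2.
We prove 2 | -2^t + 4^t for all t ≥ 1 by induction on t.
When t = 1: h(1) = 2 = 2·(1), so 2 | h(1).
Inductive step: suppose the statement holds for some i ≥ 1, i.e. 2 | h(i). Then
4^{i+1} − 2^{i+1} = 4·4^i − 2·2^i = 4·(4^i − 2^i) + (2)·2^i. The first term is divisible by 2 by the inductive hypothesis, and the second term (2)·2^i is divisible by 2 since 2 | 2. Hence 2 | h(i+1).
By the principle of mathematical induction, the result holds for all t ≥ 1.
Therefore the largest such d is 2.

d = 2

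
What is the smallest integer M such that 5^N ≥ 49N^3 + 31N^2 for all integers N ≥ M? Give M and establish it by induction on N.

M = 6

At N = 5: 3125 < 6900, so the inequality fails and M ≥ 6. We prove 5^N ≥ 49N^3 + 31N^2 for all N ≥ 6.
Base step (N = 6): 5^N = 15625 and 49N^3 + 31N^2 = 11700, so 15625 ≥ 11700.
Inductive step: assume the claim holds for N = m, so 5^m ≥ 49m^3 + 31m^2.
Then 5^(m + 1) = 5·(5^m) ≥ 5·(49m^3 + 31m^2).
Also, for m ≥ 6 we have 5·(49m^3 + 31m^2) ≥ 49(m+1)^3 + 31(m+1)^2, since 5·(49m^3 + 31m^2) − (49(m+1)^3 + 31(m+1)^2) = 196m^3 - 23m^2 - 209m - 80, which is nonnegative for all m ≥ 6.
Combining, 5^(m + 1) ≥ 49(m+1)^3 + 31(m+1)^2.
By induction, the statement is established for all N ≥ 6.
Hence the smallest such M is 6.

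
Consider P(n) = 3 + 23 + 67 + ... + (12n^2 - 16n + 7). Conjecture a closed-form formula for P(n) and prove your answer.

P(n) = n(4n^2 - 2n + 1)

We claim P(n) = n(4n^2 - 2n + 1) for all n ≥ 1.
Base case (n = 1): P(1) = 3, and the closed form gives 3. They agree.
For the inductive step, assume it holds for an arbitrary p ≥ 1, so P(p) = p(4p^2 - 2p + 1).
Then P(p+1) = P(p) + (12p^2 + 8p + 3) = (p(4p^2 - 2p + 1)) + (12p^2 + 8p + 3).
Simplifying, P(p+1) = (p + 1)(4p^2 + 6p + 3) = (p+1)(4(p+1)^2 - 2(p+1) + 1),
which is the closed form with n = p+1.
This completes the induction.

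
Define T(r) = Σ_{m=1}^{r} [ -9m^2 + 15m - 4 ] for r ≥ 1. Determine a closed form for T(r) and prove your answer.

T(r) = -r(3r^2 - 3r - 2)

We claim T(r) = -r(3r^2 - 3r - 2) for all r ≥ 1.
Base case (r = 1): T(1) = 2, and the closed form gives 2. They agree.
Inductive step: suppose the statement holds for some m ≥ 1, so T(m) = m(-3m^2 + 3m + 2).
Then T(m+1) = T(m) + (-9m^2 - 3m + 2) = (m(-3m^2 + 3m + 2)) + (-9m^2 - 3m + 2).
Simplifying, T(m+1) = -(m + 1)(3m^2 + 3m - 2) = -(m+1)(3(m+1)^2 - 3(m+1) - 2),
which is the closed form with r = m+1.
This completes the induction.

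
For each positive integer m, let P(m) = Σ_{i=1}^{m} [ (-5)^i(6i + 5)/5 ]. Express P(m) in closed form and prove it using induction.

We claim P(m) = (-5)^m(m + 1) - 1 for all m ≥ 1.
When m = 1: P(1) = -11, and the closed form gives -11. They agree.
Inductive step: suppose the statement holds for some i ≥ 1, so P(i) = (-5)^i(i + 1) - 1.
Then P(i+1) = P(i) + ((-5)^i(-6i - 11)) = ((-5)^i(i + 1) - 1) + ((-5)^i(-6i - 11)).
Simplifying, P(i+1) = -5(-5)^i·i - 10(-5)^i - 1 = (-5)^(i+1)((i+1) + 1) - 1,
which is the closed form with m = i+1.
By the principle of mathematical induction, the result holds for all m ≥ 1.

P(m) = (-5)^m(m + 1) - 1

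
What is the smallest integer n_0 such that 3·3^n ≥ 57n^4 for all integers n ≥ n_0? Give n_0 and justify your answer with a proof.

n_0 = 12

At n = 11: 531441 < 834537, so the inequality fails and n_0 ≥ 12. We prove 3·3^n ≥ 57n^4 for all n ≥ 12.
For the base case n = 12: 3·3^n = 1594323 and 57n^4 = 1181952, so 1594323 ≥ 1181952.
Suppose the result is true for n = k, so 3·3^k ≥ 57k^4.
Then 3·3^(k + 1) = 3·(3·3^k) ≥ 3·(57k^4).
Also, for k ≥ 12 we have 3·(57k^4) ≥ 57(k+1)^4, since 3 ≥ (1 + 1/k)^4 for all k ≥ 12.
Combining, 3·3^(k + 1) ≥ 57(k+1)^4.
Hence, by induction on n, the claim holds for every n ≥ 12.
Hence the smallest such n_0 is 12.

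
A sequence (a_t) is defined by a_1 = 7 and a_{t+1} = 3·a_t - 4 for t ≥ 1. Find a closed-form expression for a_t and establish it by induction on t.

Computing the first terms: a_1 = 7, a_2 = 17, a_3 = 47. This suggests a_t = 5·3^(t - 1) + 2.
For the base case t = 1: the formula gives 7 = 7 = a_1.
Suppose the result is true for t = i, so a_i = 5·3^(i - 1) + 2.
Then a_{i+1} = 3·a_i - 4 = 3·(5·3^(i - 1) + 2) - 4 = 5·3^i + 2 = 5·3^((i+1) - 1) + 2,
which is the claimed formula at t = i+1.
By induction, the statement is established for all t ≥ 1.

a_t = 5·3^(t - 1) + 2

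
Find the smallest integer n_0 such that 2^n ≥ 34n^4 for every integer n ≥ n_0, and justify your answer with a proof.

At n = 23: 8388608 < 9514594, so the inequality fails and n_0 ≥ 24. We prove 2^n ≥ 34n^4 for all n ≥ 24.
When n = 24: 2^n = 16777216 and 34n^4 = 11280384, so 16777216 ≥ 11280384.
Inductive step: suppose the statement holds for some j ≥ 24, so 2^j ≥ 34j^4.
Then 2^(j + 1) = 2·(2^j) ≥ 2·(34j^4).
Also, for j ≥ 24 we have 2·(34j^4) ≥ 34(j+1)^4, since 2 ≥ (1 + 1/j)^4 for all j ≥ 24.
Combining, 2^(j + 1) ≥ 34(j+1)^4.
By the principle of mathematical induction, the result holds for all n ≥ 24.
Hence the smallest such n_0 is 24.

n_0 = 24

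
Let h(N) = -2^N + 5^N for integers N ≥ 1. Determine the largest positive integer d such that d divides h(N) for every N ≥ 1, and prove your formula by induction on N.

Computing the first values: h(1) = 3 and h(2) = 21; gcd(3, 21) = 3, so d ≤ 3.
We prove 3 | -2^N + 5^N for all N ≥ 1 by induction on N.
For the base case N = 1: h(1) = 3 = 3·(1), so 3 | h(1).
Suppose the result is true for N = k, i.e. 3 | h(k). Then
5^{k+1} − 2^{k+1} = 5·5^k − 2·2^k = 5·(5^k − 2^k) + (3)·2^k. The first term is divisible by 3 by the inductive hypothesis, and the second term (3)·2^k is divisible by 3 since 3 | 3. Hence 3 | h(k+1).
By the principle of mathematical induction, the result holds for all N ≥ 1.
Therefore the largest such d is 3.

d = 3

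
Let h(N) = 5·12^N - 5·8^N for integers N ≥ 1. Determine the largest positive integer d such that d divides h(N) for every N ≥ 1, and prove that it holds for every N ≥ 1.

Computing the first values: h(1) = 20 and h(2) = 400; gcd(20, 400) = 20, so d ≤ 20.
We prove 20 | 5·12^N - 5·8^N for all N ≥ 1 by induction on N.
For the base case N = 1: h(1) = 20 = 20·(1), so 20 | h(1).
For the inductive step, assume it holds for an arbitrary p ≥ 1, i.e. 20 | h(p). Then
h(p+1) − 12·h(p) = (5·12^(p+1) - 5·8^(p+1)) − 12·(5·12^p - 5·8^p) = (-5)·8^p·(8 − 12) = (20)·8^p. Since 20 | h(p) by the inductive hypothesis, 20 | 12·h(p); and 20 | 20 since 20 = 20·1. Therefore 20 | h(p+1).
By induction, the statement is established for all N ≥ 1.
Therefore the largest such d is 20.

d = 20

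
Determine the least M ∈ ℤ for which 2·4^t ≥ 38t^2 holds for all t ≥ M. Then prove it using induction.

At t = 4: 512 < 608, so the inequality fails and M ≥ 5. We prove 2·4^t ≥ 38t^2 for all t ≥ 5.
When t = 5: 2·4^t = 2048 and 38t^2 = 950, so 2048 ≥ 950.
For the inductive step, assume it holds for an arbitrary r ≥ 5, so 2·4^r ≥ 38r^2.
Then 2·4^(r + 1) = 4·(2·4^r) ≥ 4·(38r^2).
Also, for r ≥ 5 we have 4·(38r^2) ≥ 38(r+1)^2, since 4 ≥ (1 + 1/r)^2 for all r ≥ 5.
Combining, 2·4^(r + 1) ≥ 38(r+1)^2.
By the principle of mathematical induction, the result holds for all t ≥ 5.
Hence the smallest such M is 5.

M = 5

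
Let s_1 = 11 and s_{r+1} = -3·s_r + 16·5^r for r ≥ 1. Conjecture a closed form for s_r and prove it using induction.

s_r = (-3)^(r - 1) + 2·5^r

Computing the first terms: s_1 = 11, s_2 = 47, s_3 = 259. This suggests s_r = (-3)^(r - 1) + 2·5^r.
Base step (r = 1): the formula gives 11 = 11 = s_1.
Inductive step: suppose the statement holds for some i ≥ 1, so s_i = (-3)^(i - 1) + 2·5^i.
Then s_{i+1} = -3·s_i + 16·5^i = -3·((-3)^(i - 1) + 2·5^i) + 16·5^i = (-3)^i + 2·5^(i + 1) = (-3)^((i+1) - 1) + 2·5^(i+1),
which is the claimed formula at r = i+1.
By induction, the statement is established for all r ≥ 1.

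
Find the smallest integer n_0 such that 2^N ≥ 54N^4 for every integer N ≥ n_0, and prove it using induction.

n_0 = 25

At N = 24: 16777216 < 17915904, so the inequality fails and n_0 ≥ 25. We prove 2^N ≥ 54N^4 for all N ≥ 25.
For the base case N = 25: 2^N = 33554432 and 54N^4 = 21093750, so 33554432 ≥ 21093750.
Suppose the result is true for N = m, so 2^m ≥ 54m^4.
Then 2^(m + 1) = 2·(2^m) ≥ 2·(54m^4).
Also, for m ≥ 25 we have 2·(54m^4) ≥ 54(m+1)^4, since 2 ≥ (1 + 1/m)^4 for all m ≥ 25.
Combining, 2^(m + 1) ≥ 54(m+1)^4.
This completes the induction.
Hence the smallest such n_0 is 25.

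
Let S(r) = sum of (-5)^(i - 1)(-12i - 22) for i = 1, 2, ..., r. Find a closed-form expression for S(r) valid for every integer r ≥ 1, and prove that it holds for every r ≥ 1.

S(r) = 2(-5)^r(r + 2) - 4

We claim S(r) = 2(-5)^r(r + 2) - 4 for all r ≥ 1.
For the base case r = 1: S(1) = -34, and the closed form gives -34. They agree.
Inductive step: assume the claim holds for r = i, so S(i) = 2(-5)^i(i + 2) - 4.
Then S(i+1) = S(i) + ((-5)^i(-12i - 34)) = (2(-5)^i(i + 2) - 4) + ((-5)^i(-12i - 34)).
Simplifying, S(i+1) = -10(-5)^i·i - 30(-5)^i - 4 = 2(-5)^(i+1)((i+1) + 2) - 4,
which is the closed form with r = i+1.
Hence, by induction on r, the claim holds for every r ≥ 1.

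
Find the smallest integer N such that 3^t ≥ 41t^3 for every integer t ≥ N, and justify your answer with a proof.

N = 10

At t = 9: 19683 < 29889, so the inequality fails and N ≥ 10. We prove 3^t ≥ 41t^3 for all t ≥ 10.
Base case (t = 10): 3^t = 59049 and 41t^3 = 41000, so 59049 ≥ 41000.
For the inductive step, assume it holds for an arbitrary j ≥ 10, so 3^j ≥ 41j^3.
Then 3^(j + 1) = 3·(3^j) ≥ 3·(41j^3).
Also, for j ≥ 10 we have 3·(41j^3) ≥ 41(j+1)^3, since 3 ≥ (1 + 1/j)^3 for all j ≥ 10.
Combining, 3^(j + 1) ≥ 41(j+1)^3.
Hence, by induction on t, the claim holds for every t ≥ 10.
Hence the smallest such N is 10.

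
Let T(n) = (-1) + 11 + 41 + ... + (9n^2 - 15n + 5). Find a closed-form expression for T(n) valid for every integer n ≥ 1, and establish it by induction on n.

We claim T(n) = n(3n^2 - 3n - 1) for all n ≥ 1.
Base step (n = 1): T(1) = -1, and the closed form gives -1. They agree.
Suppose the result is true for n = p, so T(p) = p(3p^2 - 3p - 1).
Then T(p+1) = T(p) + (9p^2 + 3p - 1) = (p(3p^2 - 3p - 1)) + (9p^2 + 3p - 1).
Simplifying, T(p+1) = (p + 1)(3p^2 + 3p - 1) = (p+1)(3(p+1)^2 - 3(p+1) - 1),
which is the closed form with n = p+1.
Hence, by induction on n, the claim holds for every n ≥ 1.

T(n) = n(3n^2 - 3n - 1)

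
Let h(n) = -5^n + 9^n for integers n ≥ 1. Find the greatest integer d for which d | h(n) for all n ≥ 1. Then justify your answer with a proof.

Computing the first values: h(1) = 4 and h(2) = 56; gcd(4, 56) = 4, so d ≤ 4.
We prove 4 | -5^n + 9^n for all n ≥ 1 by induction on n.
For the base case n = 1: h(1) = 4 = 4·(1), so 4 | h(1).
Inductive step: assume the claim holds for n = m, i.e. 4 | h(m). Then
9^{m+1} − 5^{m+1} = 9·9^m − 5·5^m = 9·(9^m − 5^m) + (4)·5^m. The first term is divisible by 4 by the inductive hypothesis, and the second term (4)·5^m is divisible by 4 since 4 | 4. Hence 4 | h(m+1).
By the principle of mathematical induction, the result holds for all n ≥ 1.
Therefore the largest such d is 4.

d = 4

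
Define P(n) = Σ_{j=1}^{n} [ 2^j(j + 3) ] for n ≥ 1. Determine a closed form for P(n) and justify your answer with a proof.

We claim P(n) = 2·2^n(n + 2) - 4 for all n ≥ 1.
Base step (n = 1): P(1) = 8, and the closed form gives 8. They agree.
Inductive step: suppose the statement holds for some j ≥ 1, so P(j) = 2·2^j(j + 2) - 4.
Then P(j+1) = P(j) + (2^(j + 1)(j + 4)) = (2·2^j(j + 2) - 4) + (2^(j + 1)(j + 4)).
Simplifying, P(j+1) = 4·2^j·j + 12·2^j - 4 = 2·2^(j+1)((j+1) + 2) - 4,
which is the closed form with n = j+1.
This completes the induction.

P(n) = 2·2^n(n + 2) - 4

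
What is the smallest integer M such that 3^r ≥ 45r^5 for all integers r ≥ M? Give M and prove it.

At r = 16: 43046721 < 47185920, so the inequality fails and M ≥ 17. We prove 3^r ≥ 45r^5 for all r ≥ 17.
Base step (r = 17): 3^r = 129140163 and 45r^5 = 63893565, so 129140163 ≥ 63893565.
Inductive step: suppose the statement holds for some k ≥ 17, so 3^k ≥ 45k^5.
Then 3^(k + 1) = 3·(3^k) ≥ 3·(45k^5).
Also, for k ≥ 17 we have 3·(45k^5) ≥ 45(k+1)^5, since 3 ≥ (1 + 1/k)^5 for all k ≥ 17.
Combining, 3^(k + 1) ≥ 45(k+1)^5.
This completes the induction.
Hence the smallest such M is 17.

M = 17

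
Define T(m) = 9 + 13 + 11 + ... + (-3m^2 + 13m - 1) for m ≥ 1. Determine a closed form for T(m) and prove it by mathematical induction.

T(m) = -m(m^2 - 5m - 5)

We claim T(m) = -m(m^2 - 5m - 5) for all m ≥ 1.
When m = 1: T(1) = 9, and the closed form gives 9. They agree.
Suppose the result is true for m = j, so T(j) = j(-j^2 + 5j + 5).
Then T(j+1) = T(j) + (-3j^2 + 7j + 9) = (j(-j^2 + 5j + 5)) + (-3j^2 + 7j + 9).
Simplifying, T(j+1) = -(j + 1)(j^2 - 3j - 9) = -(j+1)((j+1)^2 - 5(j+1) - 5),
which is the closed form with m = j+1.
This completes the induction.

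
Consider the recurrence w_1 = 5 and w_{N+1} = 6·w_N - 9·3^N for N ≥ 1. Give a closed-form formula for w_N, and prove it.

Computing the first terms: w_1 = 5, w_2 = 3, w_3 = -63. This suggests w_N = 3^(N + 1) - 4·6^(N - 1).
Base case (N = 1): the formula gives 5 = 5 = w_1.
Inductive step: suppose the statement holds for some j ≥ 1, so w_j = 3^(j + 1) - 4·6^(j - 1).
Then w_{j+1} = 6·w_j - 9·3^j = 6·(3^(j + 1) - 4·6^(j - 1)) - 9·3^j = 3^(j + 2) - 4·6^j = 3^((j+1) + 1) - 4·6^((j+1) - 1),
which is the claimed formula at N = j+1.
By induction, the statement is established for all N ≥ 1.

w_N = 3^(N + 1) - 4·6^(N - 1)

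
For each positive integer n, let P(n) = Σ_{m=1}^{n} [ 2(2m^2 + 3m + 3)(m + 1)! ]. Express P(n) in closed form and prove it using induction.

We claim P(n) = (4n + 2)(n + 2)! - 4 for all n ≥ 1.
Base step (n = 1): P(1) = 32, and the closed form gives 32. They agree.
For the inductive step, assume it holds for an arbitrary m ≥ 1, so P(m) = (4m + 2)(m + 2)! - 4.
Then P(m+1) = P(m) + (2(2m^2 + 7m + 8)(m + 2)!) = ((4m + 2)(m + 2)! - 4) + (2(2m^2 + 7m + 8)(m + 2)!).
Simplifying, P(m+1) = (4(m+1) + 2)((m+1) + 2)! - 4,
which is the closed form with n = m+1.
By the principle of mathematical induction, the result holds for all n ≥ 1.

P(n) = (4n + 2)(n + 2)! - 4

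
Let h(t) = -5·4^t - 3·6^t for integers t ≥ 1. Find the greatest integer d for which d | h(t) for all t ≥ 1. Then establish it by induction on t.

Computing the first values: h(1) = -38 and h(2) = -188; gcd(-38, -188) = 2, so d ≤ 2.
We prove 2 | -5·4^t - 3·6^t for all t ≥ 1 by induction on t.
For the base case t = 1: h(1) = -38 = 2·(-19), so 2 | h(1).
Inductive step: assume the claim holds for t = k, i.e. 2 | h(k). Then
h(k+1) − 6·h(k) = (-5·4^(k+1) - 3·6^(k+1)) − 6·(-5·4^k - 3·6^k) = (-5)·4^k·(4 − 6) = (10)·4^k. Since 2 | h(k) by the inductive hypothesis, 2 | 6·h(k); and 2 | 10 since 10 = 2·5. Therefore 2 | h(k+1).
This completes the induction.
Therefore the largest such d is 2.

d = 2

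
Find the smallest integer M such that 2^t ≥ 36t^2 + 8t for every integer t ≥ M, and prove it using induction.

At t = 12: 4096 < 5280, so the inequality fails and M ≥ 13. We prove 2^t ≥ 36t^2 + 8t for all t ≥ 13.
When t = 13: 2^t = 8192 and 36t^2 + 8t = 6188, so 8192 ≥ 6188.
Inductive step: suppose the statement holds for some k ≥ 13, so 2^k ≥ 36k^2 + 8k.
Then 2^(k + 1) = 2·(2^k) ≥ 2·(36k^2 + 8k).
Also, for k ≥ 13 we have 2·(36k^2 + 8k) ≥ 36(k+1)^2 + 8(k+1), since 2·(36k^2 + 8k) − (36(k+1)^2 + 8(k+1)) = 36k^2 - 64k - 44, which is nonnegative for all k ≥ 13.
Combining, 2^(k + 1) ≥ 36(k+1)^2 + 8(k+1).
By induction, the statement is established for all t ≥ 13.
Hence the smallest such M is 13.

M = 13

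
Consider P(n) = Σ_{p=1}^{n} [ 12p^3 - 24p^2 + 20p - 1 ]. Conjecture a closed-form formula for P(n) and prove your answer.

We claim P(n) = n(3n^3 - 2n^2 + n + 5) for all n ≥ 1.
Base case (n = 1): P(1) = 7, and the closed form gives 7. They agree.
Inductive step: assume the claim holds for n = p, so P(p) = p(3p^3 - 2p^2 + p + 5).
Then P(p+1) = P(p) + (12p^3 + 12p^2 + 8p + 7) = (p(3p^3 - 2p^2 + p + 5)) + (12p^3 + 12p^2 + 8p + 7).
Simplifying, P(p+1) = (p + 1)(3p^3 + 7p^2 + 6p + 7) = (p+1)(3(p+1)^3 - 2(p+1)^2 + (p+1) + 5),
which is the closed form with n = p+1.
By induction, the statement is established for all n ≥ 1.

P(n) = n(3n^3 - 2n^2 + n + 5)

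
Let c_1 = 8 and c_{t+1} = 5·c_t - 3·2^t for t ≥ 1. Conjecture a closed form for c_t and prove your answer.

c_t = 2^t + 6·5^(t - 1)

Computing the first terms: c_1 = 8, c_2 = 34, c_3 = 158. This suggests c_t = 2^t + 6·5^(t - 1).
Base case (t = 1): the formula gives 8 = 8 = c_1.
Inductive step: suppose the statement holds for some k ≥ 1, so c_k = 2^k + 6·5^(k - 1).
Then c_{k+1} = 5·c_k - 3·2^k = 5·(2^k + 6·5^(k - 1)) - 3·2^k = 2^(k + 1) + 6·5^k = 2^(k+1) + 6·5^((k+1) - 1),
which is the claimed formula at t = k+1.
Hence, by induction on t, the claim holds for every t ≥ 1.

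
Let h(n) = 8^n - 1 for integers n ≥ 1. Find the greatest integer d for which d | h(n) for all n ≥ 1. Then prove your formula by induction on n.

d = 7

Computing the first values: h(1) = 7 and h(2) = 63; gcd(7, 63) = 7, so d ≤ 7.
We prove 7 | 8^n - 1 for all n ≥ 1 by induction on n.
For the base case n = 1: h(1) = 7 = 7·(1), so 7 | h(1).
For the inductive step, assume it holds for an arbitrary r ≥ 1, i.e. 7 | h(r). Then
8^{r+1} − 1^{r+1} = 8·8^r − 1·1^r = 8·(8^r − 1^r) + (7)·1^r. The first term is divisible by 7 by the inductive hypothesis, and the second term (7)·1^r is divisible by 7 since 7 | 7. Hence 7 | h(r+1).
By the principle of mathematical induction, the result holds for all n ≥ 1.
Therefore the largest such d is 7.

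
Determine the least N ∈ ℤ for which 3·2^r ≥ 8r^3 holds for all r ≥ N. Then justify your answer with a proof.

At r = 12: 12288 < 13824, so the inequality fails and N ≥ 13. We prove 3·2^r ≥ 8r^3 for all r ≥ 13.
Base step (r = 13): 3·2^r = 24576 and 8r^3 = 17576, so 24576 ≥ 17576.
For the inductive step, assume it holds for an arbitrary m ≥ 13, so 3·2^m ≥ 8m^3.
Then 3·2^(m + 1) = 2·(3·2^m) ≥ 2·(8m^3).
Also, for m ≥ 13 we have 2·(8m^3) ≥ 8(m+1)^3, since 2 ≥ (1 + 1/m)^3 for all m ≥ 13.
Combining, 3·2^(m + 1) ≥ 8(m+1)^3.
Hence, by induction on r, the claim holds for every r ≥ 13.
Hence the smallest such N is 13.

N = 13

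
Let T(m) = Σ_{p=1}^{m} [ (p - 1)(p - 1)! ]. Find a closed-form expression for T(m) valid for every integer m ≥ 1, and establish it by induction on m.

We claim T(m) = m! - 1 for all m ≥ 1.
For the base case m = 1: T(1) = 0, and the closed form gives 0. They agree.
Inductive step: suppose the statement holds for some p ≥ 1, so T(p) = p! - 1.
Then T(p+1) = T(p) + (p·p!) = (p! - 1) + (p·p!).
Simplifying, T(p+1) = (p+1)! - 1,
which is the closed form with m = p+1.
Hence, by induction on m, the claim holds for every m ≥ 1.

T(m) = m! - 1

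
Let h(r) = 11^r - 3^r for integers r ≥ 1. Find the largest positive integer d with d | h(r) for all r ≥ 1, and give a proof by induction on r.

Computing the first values: h(1) = 8 and h(2) = 112; gcd(8, 112) = 8, so d ≤ 8.
We prove 8 | 11^r - 3^r for all r ≥ 1 by induction on r.
For the base case r = 1: h(1) = 8 = 8·(1), so 8 | h(1).
Suppose the result is true for r = j, i.e. 8 | h(j). Then
11^{j+1} − 3^{j+1} = 11·11^j − 3·3^j = 11·(11^j − 3^j) + (8)·3^j. The first term is divisible by 8 by the inductive hypothesis, and the second term (8)·3^j is divisible by 8 since 8 | 8. Hence 8 | h(j+1).
This completes the induction.
Therefore the largest such d is 8.

d = 8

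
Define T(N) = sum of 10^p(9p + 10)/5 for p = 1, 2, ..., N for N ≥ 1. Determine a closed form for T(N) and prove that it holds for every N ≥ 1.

T(N) = 2·10^N(N + 1) - 2

We claim T(N) = 2·10^N(N + 1) - 2 for all N ≥ 1.
For the base case N = 1: T(1) = 38, and the closed form gives 38. They agree.
Inductive step: assume the claim holds for N = p, so T(p) = 2·10^p(p + 1) - 2.
Then T(p+1) = T(p) + (10^p(18p + 38)) = (2·10^p(p + 1) - 2) + (10^p(18p + 38)).
Simplifying, T(p+1) = 20·10^p·p + 40·10^p - 2 = 2·10^(p+1)((p+1) + 1) - 2,
which is the closed form with N = p+1.
This completes the induction.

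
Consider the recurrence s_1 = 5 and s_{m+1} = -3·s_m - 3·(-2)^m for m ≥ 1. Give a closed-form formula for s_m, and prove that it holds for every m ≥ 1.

s_m = -3(-2)^m - (-3)^(m - 1)

Computing the first terms: s_1 = 5, s_2 = -9, s_3 = 15. This suggests s_m = -3(-2)^m - (-3)^(m - 1).
When m = 1: the formula gives 5 = 5 = s_1.
Inductive step: suppose the statement holds for some k ≥ 1, so s_k = -3(-2)^k - (-3)^(k - 1).
Then s_{k+1} = -3·s_k - 3·(-2)^k = -3·(-3(-2)^k - (-3)^(k - 1)) - 3·(-2)^k = -3(-2)^(k + 1) - (-3)^k = -3(-2)^(k+1) - (-3)^((k+1) - 1),
which is the claimed formula at m = k+1.
Hence, by induction on m, the claim holds for every m ≥ 1.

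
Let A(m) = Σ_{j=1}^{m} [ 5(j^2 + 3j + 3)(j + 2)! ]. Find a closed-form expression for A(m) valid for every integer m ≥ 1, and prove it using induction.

We claim A(m) = (5m + 5)(m + 3)! - 30 for all m ≥ 1.
When m = 1: A(1) = 210, and the closed form gives 210. They agree.
Inductive step: suppose the statement holds for some j ≥ 1, so A(j) = (5j + 5)(j + 3)! - 30.
Then A(j+1) = A(j) + (5(j^2 + 5j + 7)(j + 3)!) = ((5j + 5)(j + 3)! - 30) + (5(j^2 + 5j + 7)(j + 3)!).
Simplifying, A(j+1) = (5(j+1) + 5)((j+1) + 3)! - 30,
which is the closed form with m = j+1.
This completes the induction.

A(m) = (5m + 5)(m + 3)! - 30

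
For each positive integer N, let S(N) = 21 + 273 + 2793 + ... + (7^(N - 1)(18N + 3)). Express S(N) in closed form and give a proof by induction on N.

We claim S(N) = 3·7^N·N for all N ≥ 1.
When N = 1: S(1) = 21, and the closed form gives 21. They agree.
Suppose the result is true for N = i, so S(i) = 3·7^i·i.
Then S(i+1) = S(i) + (7^i(18i + 21)) = (3·7^i·i) + (7^i(18i + 21)).
Simplifying, S(i+1) = 21·7^i(i + 1) = 3·7^(i+1)·(i+1),
which is the closed form with N = i+1.
Hence, by induction on N, the claim holds for every N ≥ 1.

S(N) = 3·7^N·N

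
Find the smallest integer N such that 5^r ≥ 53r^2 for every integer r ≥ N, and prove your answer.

N = 5

At r = 4: 625 < 848, so the inequality fails and N ≥ 5. We prove 5^r ≥ 53r^2 for all r ≥ 5.
For the base case r = 5: 5^r = 3125 and 53r^2 = 1325, so 3125 ≥ 1325.
Inductive step: suppose the statement holds for some p ≥ 5, so 5^p ≥ 53p^2.
Then 5^(p + 1) = 5·(5^p) ≥ 5·(53p^2).
Also, for p ≥ 5 we have 5·(53p^2) ≥ 53(p+1)^2, since 5 ≥ (1 + 1/p)^2 for all p ≥ 5.
Combining, 5^(p + 1) ≥ 53(p+1)^2.
Hence, by induction on r, the claim holds for every r ≥ 5.
Hence the smallest such N is 5.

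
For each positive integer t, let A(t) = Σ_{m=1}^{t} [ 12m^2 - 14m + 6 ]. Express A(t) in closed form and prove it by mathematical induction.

A(t) = t(4t^2 - t + 1)

We claim A(t) = t(4t^2 - t + 1) for all t ≥ 1.
When t = 1: A(1) = 4, and the closed form gives 4. They agree.
Inductive step: suppose the statement holds for some m ≥ 1, so A(m) = m(4m^2 - m + 1).
Then A(m+1) = A(m) + (12m^2 + 10m + 4) = (m(4m^2 - m + 1)) + (12m^2 + 10m + 4).
Simplifying, A(m+1) = (m + 1)(4m^2 + 7m + 4) = (m+1)(4(m+1)^2 - (m+1) + 1),
which is the closed form with t = m+1.
By the principle of mathematical induction, the result holds for all t ≥ 1.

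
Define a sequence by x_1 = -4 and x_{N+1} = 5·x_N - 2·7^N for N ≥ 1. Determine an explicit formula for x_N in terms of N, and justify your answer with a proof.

Computing the first terms: x_1 = -4, x_2 = -34, x_3 = -268. This suggests x_N = 3·5^(N - 1) - 7^N.
Base step (N = 1): the formula gives -4 = -4 = x_1.
Inductive step: suppose the statement holds for some m ≥ 1, so x_m = 3·5^(m - 1) - 7^m.
Then x_{m+1} = 5·x_m - 2·7^m = 5·(3·5^(m - 1) - 7^m) - 2·7^m = 3·5^m - 7^(m + 1) = 3·5^((m+1) - 1) - 7^(m+1),
which is the claimed formula at N = m+1.
By the principle of mathematical induction, the result holds for all N ≥ 1.

x_N = 3·5^(N - 1) - 7^N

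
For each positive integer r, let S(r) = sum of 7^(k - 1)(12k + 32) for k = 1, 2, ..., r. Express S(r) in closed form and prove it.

S(r) = 7^r(2r + 5) - 5

We claim S(r) = 7^r(2r + 5) - 5 for all r ≥ 1.
When r = 1: S(1) = 44, and the closed form gives 44. They agree.
For the inductive step, assume it holds for an arbitrary k ≥ 1, so S(k) = 7^k(2k + 5) - 5.
Then S(k+1) = S(k) + (7^k(12k + 44)) = (7^k(2k + 5) - 5) + (7^k(12k + 44)).
Simplifying, S(k+1) = 14·7^k·k + 49·7^k - 5 = 7^(k+1)(2(k+1) + 5) - 5,
which is the closed form with r = k+1.
This completes the induction.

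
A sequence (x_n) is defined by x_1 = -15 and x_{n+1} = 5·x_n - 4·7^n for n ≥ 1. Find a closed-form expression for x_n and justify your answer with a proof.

x_n = -5^(n - 1) - 2·7^n

Computing the first terms: x_1 = -15, x_2 = -103, x_3 = -711. This suggests x_n = -5^(n - 1) - 2·7^n.
When n = 1: the formula gives -15 = -15 = x_1.
Suppose the result is true for n = i, so x_i = -5^(i - 1) - 2·7^i.
Then x_{i+1} = 5·x_i - 4·7^i = 5·(-5^(i - 1) - 2·7^i) - 4·7^i = -5^i - 2·7^(i + 1) = -5^((i+1) - 1) - 2·7^(i+1),
which is the claimed formula at n = i+1.
By the principle of mathematical induction, the result holds for all n ≥ 1.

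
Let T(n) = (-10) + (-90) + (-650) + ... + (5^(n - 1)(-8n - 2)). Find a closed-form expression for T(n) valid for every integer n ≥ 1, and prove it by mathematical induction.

T(n) = -2·5^n·n

We claim T(n) = -2·5^n·n for all n ≥ 1.
When n = 1: T(1) = -10, and the closed form gives -10. They agree.
For the inductive step, assume it holds for an arbitrary r ≥ 1, so T(r) = -2·5^r·r.
Then T(r+1) = T(r) + (5^r(-8r - 10)) = (-2·5^r·r) + (5^r(-8r - 10)).
Simplifying, T(r+1) = 10·5^r(-r - 1) = -2·5^(r+1)·(r+1),
which is the closed form with n = r+1.
Hence, by induction on n, the claim holds for every n ≥ 1.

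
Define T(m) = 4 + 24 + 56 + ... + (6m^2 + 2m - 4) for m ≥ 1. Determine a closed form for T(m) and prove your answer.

We claim T(m) = 2m(m^2 + 2m - 1) for all m ≥ 1.
When m = 1: T(1) = 4, and the closed form gives 4. They agree.
Inductive step: assume the claim holds for m = j, so T(j) = 2j(j^2 + 2j - 1).
Then T(j+1) = T(j) + (6j^2 + 14j + 4) = (2j(j^2 + 2j - 1)) + (6j^2 + 14j + 4).
Simplifying, T(j+1) = 2(j + 1)(j^2 + 4j + 2) = 2(j+1)((j+1)^2 + 2(j+1) - 1),
which is the closed form with m = j+1.
This completes the induction.

T(m) = 2m(m^2 + 2m - 1)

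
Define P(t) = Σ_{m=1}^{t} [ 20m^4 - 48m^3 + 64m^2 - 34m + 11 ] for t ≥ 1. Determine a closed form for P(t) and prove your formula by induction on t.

We claim P(t) = t(4t^4 - 2t^3 + 4t^2 + 3t + 4) for all t ≥ 1.
Base case (t = 1): P(1) = 13, and the closed form gives 13. They agree.
Inductive step: assume the claim holds for t = m, so P(m) = m(4m^4 - 2m^3 + 4m^2 + 3m + 4).
Then P(m+1) = P(m) + (20m^4 + 32m^3 + 40m^2 + 30m + 13) = (m(4m^4 - 2m^3 + 4m^2 + 3m + 4)) + (20m^4 + 32m^3 + 40m^2 + 30m + 13).
Simplifying, P(m+1) = (m + 1)(4m^4 + 14m^3 + 22m^2 + 21m + 13) = (m+1)(4(m+1)^4 - 2(m+1)^3 + 4(m+1)^2 + 3(m+1) + 4),
which is the closed form with t = m+1.
By induction, the statement is established for all t ≥ 1.

P(t) = t(4t^4 - 2t^3 + 4t^2 + 3t + 4)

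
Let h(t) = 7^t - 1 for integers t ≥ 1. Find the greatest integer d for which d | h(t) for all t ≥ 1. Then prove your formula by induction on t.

d = 6

Computing the first values: h(1) = 6 and h(2) = 48; gcd(6, 48) = 6, so d ≤ 6.
We prove 6 | 7^t - 1 for all t ≥ 1 by induction on t.
Base step (t = 1): h(1) = 6 = 6·(1), so 6 | h(1).
Inductive step: suppose the statement holds for some j ≥ 1, i.e. 6 | h(j). Then
7^{j+1} − 1^{j+1} = 7·7^j − 1·1^j = 7·(7^j − 1^j) + (6)·1^j. The first term is divisible by 6 by the inductive hypothesis, and the second term (6)·1^j is divisible by 6 since 6 | 6. Hence 6 | h(j+1).
Hence, by induction on t, the claim holds for every t ≥ 1.
Therefore the largest such d is 6.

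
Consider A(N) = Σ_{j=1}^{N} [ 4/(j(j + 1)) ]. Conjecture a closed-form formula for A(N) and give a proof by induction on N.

We claim A(N) = 4N/(N + 1) for all N ≥ 1.
Base step (N = 1): A(1) = 2, and the closed form gives 2. They agree.
Inductive step: assume the claim holds for N = j, so A(j) = 4j/(j + 1).
Then A(j+1) = A(j) + (4/((j + 1)(j + 2))) = (4j/(j + 1)) + (4/((j + 1)(j + 2))).
Simplifying, A(j+1) = 4(j + 1)/(j + 2) = 4(j+1)/((j+1) + 1),
which is the closed form with N = j+1.
By the principle of mathematical induction, the result holds for all N ≥ 1.

A(N) = 4N/(N + 1)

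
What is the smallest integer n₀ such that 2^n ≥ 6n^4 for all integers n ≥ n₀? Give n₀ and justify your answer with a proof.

At n = 19: 524288 < 781926, so the inequality fails and n₀ ≥ 20. We prove 2^n ≥ 6n^4 for all n ≥ 20.
Base step (n = 20): 2^n = 1048576 and 6n^4 = 960000, so 1048576 ≥ 960000.
Suppose the result is true for n = m, so 2^m ≥ 6m^4.
Then 2^(m + 1) = 2·(2^m) ≥ 2·(6m^4).
Also, for m ≥ 20 we have 2·(6m^4) ≥ 6(m+1)^4, since 2 ≥ (1 + 1/m)^4 for all m ≥ 20.
Combining, 2^(m + 1) ≥ 6(m+1)^4.
This completes the induction.
Hence the smallest such n₀ is 20.

n₀ = 20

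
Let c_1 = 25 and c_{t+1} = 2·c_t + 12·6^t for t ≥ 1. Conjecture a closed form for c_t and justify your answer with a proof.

Computing the first terms: c_1 = 25, c_2 = 122, c_3 = 676. This suggests c_t = 7·2^(t - 1) + 3·6^t.
Base case (t = 1): the formula gives 25 = 25 = c_1.
Inductive step: assume the claim holds for t = i, so c_i = 7·2^(i - 1) + 3·6^i.
Then c_{i+1} = 2·c_i + 12·6^i = 2·(7·2^(i - 1) + 3·6^i) + 12·6^i = 7·2^i + 3·6^(i + 1) = 7·2^((i+1) - 1) + 3·6^(i+1),
which is the claimed formula at t = i+1.
By induction, the statement is established for all t ≥ 1.

c_t = 7·2^(t - 1) + 3·6^t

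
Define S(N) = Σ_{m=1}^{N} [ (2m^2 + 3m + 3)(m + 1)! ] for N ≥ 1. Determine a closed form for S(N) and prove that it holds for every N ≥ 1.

We claim S(N) = (2N + 1)(N + 2)! - 2 for all N ≥ 1.
Base step (N = 1): S(1) = 16, and the closed form gives 16. They agree.
Inductive step: suppose the statement holds for some m ≥ 1, so S(m) = (2m + 1)(m + 2)! - 2.
Then S(m+1) = S(m) + ((2m^2 + 7m + 8)(m + 2)!) = ((2m + 1)(m + 2)! - 2) + ((2m^2 + 7m + 8)(m + 2)!).
Simplifying, S(m+1) = (2(m+1) + 1)((m+1) + 2)! - 2,
which is the closed form with N = m+1.
By induction, the statement is established for all N ≥ 1.

S(N) = (2N + 1)(N + 2)! - 2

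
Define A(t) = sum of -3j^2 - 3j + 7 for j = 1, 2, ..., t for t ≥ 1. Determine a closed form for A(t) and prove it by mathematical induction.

A(t) = -t(t^2 + 3t - 5)

We claim A(t) = -t(t^2 + 3t - 5) for all t ≥ 1.
When t = 1: A(1) = 1, and the closed form gives 1. They agree.
For the inductive step, assume it holds for an arbitrary j ≥ 1, so A(j) = j(-j^2 - 3j + 5).
Then A(j+1) = A(j) + (-3j^2 - 9j + 1) = (j(-j^2 - 3j + 5)) + (-3j^2 - 9j + 1).
Simplifying, A(j+1) = -(j + 1)(j^2 + 5j - 1) = -(j+1)((j+1)^2 + 3(j+1) - 5),
which is the closed form with t = j+1.
By the principle of mathematical induction, the result holds for all t ≥ 1.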